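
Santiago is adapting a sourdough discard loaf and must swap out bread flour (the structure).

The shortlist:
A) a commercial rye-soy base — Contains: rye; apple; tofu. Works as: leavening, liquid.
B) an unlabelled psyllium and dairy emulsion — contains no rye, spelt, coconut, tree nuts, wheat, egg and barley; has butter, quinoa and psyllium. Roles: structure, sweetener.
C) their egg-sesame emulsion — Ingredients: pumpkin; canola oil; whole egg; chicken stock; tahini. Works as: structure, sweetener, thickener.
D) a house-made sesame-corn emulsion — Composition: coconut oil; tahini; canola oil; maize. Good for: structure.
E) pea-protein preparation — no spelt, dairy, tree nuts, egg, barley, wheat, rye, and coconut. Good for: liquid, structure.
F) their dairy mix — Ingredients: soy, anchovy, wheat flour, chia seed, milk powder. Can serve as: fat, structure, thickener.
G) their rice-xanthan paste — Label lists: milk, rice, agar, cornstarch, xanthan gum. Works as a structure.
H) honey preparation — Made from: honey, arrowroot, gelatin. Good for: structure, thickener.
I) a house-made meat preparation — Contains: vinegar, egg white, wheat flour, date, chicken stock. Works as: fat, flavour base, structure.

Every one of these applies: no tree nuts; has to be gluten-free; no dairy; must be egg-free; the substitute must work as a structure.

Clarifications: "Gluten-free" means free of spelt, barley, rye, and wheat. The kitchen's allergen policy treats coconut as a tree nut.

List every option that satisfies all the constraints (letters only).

A: not usable as a structure; has rye, so not gluten-free — reject
B: has butter, so not dairy-free — no
C: has whole egg, so not egg-free — out
D: has coconut oil, so not tree-nut-free — reject
E: every rule checks out — valid
F: has wheat flour, so not gluten-free; has milk powder, so not dairy-free — reject
G: has milk, so not dairy-free — no
H: works as a structure, gluten-free, no egg — OK
I: has wheat flour, so not gluten-free; has egg white, so not egg-free — out

E, H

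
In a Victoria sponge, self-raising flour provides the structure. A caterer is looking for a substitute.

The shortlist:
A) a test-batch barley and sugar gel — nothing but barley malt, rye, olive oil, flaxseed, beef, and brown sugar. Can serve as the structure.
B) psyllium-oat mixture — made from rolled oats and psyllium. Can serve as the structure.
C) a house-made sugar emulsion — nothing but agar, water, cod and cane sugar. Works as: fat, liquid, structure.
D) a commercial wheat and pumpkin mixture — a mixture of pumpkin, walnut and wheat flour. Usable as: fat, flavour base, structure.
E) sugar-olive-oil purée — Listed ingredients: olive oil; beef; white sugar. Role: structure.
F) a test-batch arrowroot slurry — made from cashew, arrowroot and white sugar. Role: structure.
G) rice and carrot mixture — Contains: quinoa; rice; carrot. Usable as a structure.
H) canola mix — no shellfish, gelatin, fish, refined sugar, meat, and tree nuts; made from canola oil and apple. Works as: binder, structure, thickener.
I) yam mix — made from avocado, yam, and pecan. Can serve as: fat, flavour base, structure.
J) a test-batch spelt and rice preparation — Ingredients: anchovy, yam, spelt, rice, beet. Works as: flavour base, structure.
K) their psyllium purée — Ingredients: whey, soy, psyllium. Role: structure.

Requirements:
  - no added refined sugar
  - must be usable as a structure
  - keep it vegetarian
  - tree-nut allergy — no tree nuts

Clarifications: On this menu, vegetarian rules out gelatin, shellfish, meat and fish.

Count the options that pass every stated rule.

4

A: has beef, so not vegetarian; has brown sugar, so not no-added-sugar — reject
B: vegetarian, no refined sugar — OK
C: has cod, so not vegetarian; has cane sugar, so not no-added-sugar — no
D: has walnut, so not tree-nut-free — reject
E: has beef, so not vegetarian; has white sugar, so not no-added-sugar — out
F: has white sugar, so not no-added-sugar; has cashew, so not tree-nut-free — out
G: nothing on the exclusion list — keep
H: every rule checks out — valid
I: has pecan, so not tree-nut-free — out
J: has anchovy, so not vegetarian — no
K: works as a structure, vegetarian, no tree nuts — OK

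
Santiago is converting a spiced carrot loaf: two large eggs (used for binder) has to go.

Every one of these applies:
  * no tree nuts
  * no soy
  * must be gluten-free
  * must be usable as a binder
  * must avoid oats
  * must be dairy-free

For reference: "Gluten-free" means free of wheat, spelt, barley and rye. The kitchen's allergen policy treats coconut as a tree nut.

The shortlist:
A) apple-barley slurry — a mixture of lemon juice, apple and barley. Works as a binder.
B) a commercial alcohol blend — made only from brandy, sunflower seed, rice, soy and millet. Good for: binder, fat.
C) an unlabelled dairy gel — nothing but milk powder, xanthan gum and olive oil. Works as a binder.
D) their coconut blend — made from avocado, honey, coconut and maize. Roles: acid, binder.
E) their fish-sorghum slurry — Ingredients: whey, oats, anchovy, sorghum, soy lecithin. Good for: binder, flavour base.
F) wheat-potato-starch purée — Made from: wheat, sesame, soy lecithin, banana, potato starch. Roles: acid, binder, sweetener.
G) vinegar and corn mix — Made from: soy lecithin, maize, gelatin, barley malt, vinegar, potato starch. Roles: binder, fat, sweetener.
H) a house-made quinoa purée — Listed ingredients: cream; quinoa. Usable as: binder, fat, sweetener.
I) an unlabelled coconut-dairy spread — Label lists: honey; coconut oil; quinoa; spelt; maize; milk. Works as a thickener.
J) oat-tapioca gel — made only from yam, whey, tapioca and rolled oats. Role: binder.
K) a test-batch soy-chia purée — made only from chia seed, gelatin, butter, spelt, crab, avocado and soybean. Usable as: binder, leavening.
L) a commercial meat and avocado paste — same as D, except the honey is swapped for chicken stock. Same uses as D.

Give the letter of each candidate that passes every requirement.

A: has barley, so not gluten-free — reject
B: has soy, so not soy-free — out
C: has milk powder, so not dairy-free — no
D: has coconut, so not tree-nut-free — no
E: has soy lecithin, so not soy-free; has whey, so not dairy-free (and 1 more) — out
F: has wheat, so not gluten-free; has soy lecithin, so not soy-free — reject
G: has barley malt, so not gluten-free; has soy lecithin, so not soy-free — reject
H: has cream, so not dairy-free — reject
I: not usable as a binder; has spelt, so not gluten-free (and 2 more) — no
J: has whey, so not dairy-free; has rolled oats, so not oat-free — no
K: has spelt, so not gluten-free; has soybean, so not soy-free (and 1 more) — out
L: has coconut, so not tree-nut-free — out

none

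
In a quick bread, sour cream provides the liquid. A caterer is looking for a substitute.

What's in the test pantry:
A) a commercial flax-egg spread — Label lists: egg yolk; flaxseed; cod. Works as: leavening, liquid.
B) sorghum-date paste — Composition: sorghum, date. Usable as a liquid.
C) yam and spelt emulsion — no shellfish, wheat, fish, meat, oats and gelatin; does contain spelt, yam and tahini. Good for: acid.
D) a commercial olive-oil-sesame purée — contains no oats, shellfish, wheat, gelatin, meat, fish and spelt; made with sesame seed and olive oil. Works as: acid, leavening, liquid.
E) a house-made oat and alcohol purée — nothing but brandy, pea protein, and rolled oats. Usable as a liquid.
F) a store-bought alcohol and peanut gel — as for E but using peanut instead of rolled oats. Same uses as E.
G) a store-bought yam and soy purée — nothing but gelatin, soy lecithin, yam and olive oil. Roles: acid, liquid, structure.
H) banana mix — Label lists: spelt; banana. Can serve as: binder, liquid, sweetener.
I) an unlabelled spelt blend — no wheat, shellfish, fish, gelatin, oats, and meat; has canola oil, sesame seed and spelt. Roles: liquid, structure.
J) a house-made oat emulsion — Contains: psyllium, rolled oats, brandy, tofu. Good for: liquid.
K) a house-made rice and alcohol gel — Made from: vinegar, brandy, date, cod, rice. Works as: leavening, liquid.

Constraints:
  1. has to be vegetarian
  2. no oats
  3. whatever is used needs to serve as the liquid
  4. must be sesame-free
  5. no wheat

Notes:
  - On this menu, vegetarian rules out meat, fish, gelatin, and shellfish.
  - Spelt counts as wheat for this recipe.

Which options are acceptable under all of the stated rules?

A: has cod, so not vegetarian — out
B: only sorghum and date; none excluded — keep
C: not usable as a liquid; has spelt, so not wheat-free (and 1 more) — reject
D: has sesame seed, so not sesame-free — reject
E: has rolled oats, so not oat-free — out
F: only brandy, peanut, and pea protein; none excluded — keep
G: has gelatin, so not vegetarian — no
H: has spelt, so not wheat-free — no
I: has spelt, so not wheat-free; has sesame seed, so not sesame-free — reject
J: has rolled oats, so not oat-free — reject
K: has cod, so not vegetarian — reject

B, F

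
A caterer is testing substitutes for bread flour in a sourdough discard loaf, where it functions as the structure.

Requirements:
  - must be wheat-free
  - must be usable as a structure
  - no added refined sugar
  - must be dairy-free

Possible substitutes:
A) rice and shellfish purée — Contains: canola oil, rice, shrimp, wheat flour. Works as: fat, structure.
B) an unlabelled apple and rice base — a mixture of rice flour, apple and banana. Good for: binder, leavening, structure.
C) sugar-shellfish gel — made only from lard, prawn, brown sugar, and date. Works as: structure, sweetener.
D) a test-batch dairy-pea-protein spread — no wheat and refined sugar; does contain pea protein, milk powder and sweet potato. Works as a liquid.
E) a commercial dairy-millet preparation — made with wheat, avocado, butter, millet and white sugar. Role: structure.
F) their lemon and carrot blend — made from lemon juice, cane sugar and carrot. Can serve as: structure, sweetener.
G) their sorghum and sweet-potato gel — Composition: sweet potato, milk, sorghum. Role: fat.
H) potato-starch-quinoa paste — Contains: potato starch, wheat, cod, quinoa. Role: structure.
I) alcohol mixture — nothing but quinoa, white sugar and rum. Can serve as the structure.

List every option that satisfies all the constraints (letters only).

A: has wheat flour, so not wheat-free — out
B: only rice flour, apple, and banana; none excluded — valid
C: has brown sugar, so not no-added-sugar — no
D: not usable as a structure; has milk powder, so not dairy-free — reject
E: has wheat, so not wheat-free; has white sugar, so not no-added-sugar (and 1 more) — out
F: has cane sugar, so not no-added-sugar — out
G: not usable as a structure; has milk, so not dairy-free — out
H: has wheat, so not wheat-free — no
I: has white sugar, so not no-added-sugar — out

B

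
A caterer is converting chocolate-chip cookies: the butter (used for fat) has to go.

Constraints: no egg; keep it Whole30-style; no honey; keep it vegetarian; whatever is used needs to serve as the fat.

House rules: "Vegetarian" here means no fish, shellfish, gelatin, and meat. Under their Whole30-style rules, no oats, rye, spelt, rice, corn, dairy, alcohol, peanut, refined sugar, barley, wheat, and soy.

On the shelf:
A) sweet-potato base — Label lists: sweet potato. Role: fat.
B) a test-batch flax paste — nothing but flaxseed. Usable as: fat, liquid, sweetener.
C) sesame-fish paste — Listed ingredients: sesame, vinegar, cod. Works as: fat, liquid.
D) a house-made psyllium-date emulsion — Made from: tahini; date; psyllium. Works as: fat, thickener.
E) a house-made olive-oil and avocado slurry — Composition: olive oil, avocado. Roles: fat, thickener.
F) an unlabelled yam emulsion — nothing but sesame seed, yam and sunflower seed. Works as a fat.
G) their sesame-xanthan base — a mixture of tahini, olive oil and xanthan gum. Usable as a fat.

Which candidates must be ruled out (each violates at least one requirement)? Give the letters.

C

A: only sweet potato; none excluded — keep
B: nothing on the exclusion list — OK
C: has cod, so not vegetarian — no
D: all constraints satisfied — OK
E: only olive oil and avocado; none excluded — keep
F: works as a fat, no honey, Whole30-style — valid
G: only tahini, olive oil and xanthan gum; none excluded — valid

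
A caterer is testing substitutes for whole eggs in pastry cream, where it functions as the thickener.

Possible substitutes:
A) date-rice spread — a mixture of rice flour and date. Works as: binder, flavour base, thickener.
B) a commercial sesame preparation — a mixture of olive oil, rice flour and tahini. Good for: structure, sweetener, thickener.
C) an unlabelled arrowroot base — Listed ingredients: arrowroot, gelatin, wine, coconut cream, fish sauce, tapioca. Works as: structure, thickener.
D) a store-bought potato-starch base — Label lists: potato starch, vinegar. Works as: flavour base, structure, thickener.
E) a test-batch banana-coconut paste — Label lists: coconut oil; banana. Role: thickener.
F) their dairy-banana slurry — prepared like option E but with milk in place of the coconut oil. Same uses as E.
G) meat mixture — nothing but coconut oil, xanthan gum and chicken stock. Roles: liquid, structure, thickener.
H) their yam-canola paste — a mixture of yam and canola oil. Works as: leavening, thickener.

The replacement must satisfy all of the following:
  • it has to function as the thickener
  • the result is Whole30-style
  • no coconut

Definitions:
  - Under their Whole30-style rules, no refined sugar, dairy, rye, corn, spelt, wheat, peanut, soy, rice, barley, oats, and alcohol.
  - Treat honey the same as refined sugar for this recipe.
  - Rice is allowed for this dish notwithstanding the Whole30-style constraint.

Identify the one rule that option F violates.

usable as a thickener: satisfied
Whole30-style: has milk — fails
coconut-free: satisfied

Whole30-style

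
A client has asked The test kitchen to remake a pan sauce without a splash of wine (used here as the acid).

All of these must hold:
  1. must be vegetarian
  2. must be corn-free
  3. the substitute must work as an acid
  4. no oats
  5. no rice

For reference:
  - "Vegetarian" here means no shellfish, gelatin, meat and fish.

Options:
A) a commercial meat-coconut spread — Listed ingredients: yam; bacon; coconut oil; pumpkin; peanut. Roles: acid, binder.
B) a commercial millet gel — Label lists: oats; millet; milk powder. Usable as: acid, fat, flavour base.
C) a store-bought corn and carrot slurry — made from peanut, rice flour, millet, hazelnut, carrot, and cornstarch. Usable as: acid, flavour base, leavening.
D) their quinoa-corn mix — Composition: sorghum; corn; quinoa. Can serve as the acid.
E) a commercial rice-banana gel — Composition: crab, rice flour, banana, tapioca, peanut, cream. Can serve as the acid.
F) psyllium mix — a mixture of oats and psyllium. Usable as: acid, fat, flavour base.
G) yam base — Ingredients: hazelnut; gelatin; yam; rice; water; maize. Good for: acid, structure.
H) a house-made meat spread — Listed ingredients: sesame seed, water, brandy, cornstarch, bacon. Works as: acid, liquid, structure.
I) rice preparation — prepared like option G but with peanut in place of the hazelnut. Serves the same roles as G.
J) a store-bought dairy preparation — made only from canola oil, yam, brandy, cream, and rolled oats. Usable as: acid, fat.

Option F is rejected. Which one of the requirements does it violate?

usable as an acid: satisfied
vegetarian: satisfied
oat-free: has oats — fails
rice-free: satisfied
corn-free: satisfied

oat-free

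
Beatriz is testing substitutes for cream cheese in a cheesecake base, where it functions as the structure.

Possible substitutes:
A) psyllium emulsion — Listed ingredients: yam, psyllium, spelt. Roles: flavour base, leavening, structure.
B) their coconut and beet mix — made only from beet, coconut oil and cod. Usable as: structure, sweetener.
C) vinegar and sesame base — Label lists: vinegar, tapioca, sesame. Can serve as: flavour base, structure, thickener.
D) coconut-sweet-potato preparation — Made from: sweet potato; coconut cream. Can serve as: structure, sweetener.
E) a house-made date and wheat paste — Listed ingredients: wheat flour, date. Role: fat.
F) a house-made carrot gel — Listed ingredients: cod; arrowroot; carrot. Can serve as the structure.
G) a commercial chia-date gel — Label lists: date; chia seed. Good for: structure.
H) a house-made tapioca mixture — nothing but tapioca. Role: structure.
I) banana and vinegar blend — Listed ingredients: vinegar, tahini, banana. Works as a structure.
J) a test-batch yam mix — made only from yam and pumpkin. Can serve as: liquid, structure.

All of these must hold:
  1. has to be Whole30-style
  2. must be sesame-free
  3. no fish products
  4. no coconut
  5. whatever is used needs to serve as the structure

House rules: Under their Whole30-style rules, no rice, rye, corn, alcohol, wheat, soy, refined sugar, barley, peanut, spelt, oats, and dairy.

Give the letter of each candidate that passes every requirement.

A: has spelt, so not Whole30-style — reject
B: has cod, so not fish-free; has coconut oil, so not coconut-free — no
C: has sesame, so not sesame-free — reject
D: has coconut cream, so not coconut-free — reject
E: not usable as a structure; has wheat flour, so not Whole30-style — no
F: has cod, so not fish-free — reject
G: all constraints satisfied — OK
H: Whole30-style, no fish — keep
I: has tahini, so not sesame-free — out
J: only yam and pumpkin; none excluded — valid

G, H, J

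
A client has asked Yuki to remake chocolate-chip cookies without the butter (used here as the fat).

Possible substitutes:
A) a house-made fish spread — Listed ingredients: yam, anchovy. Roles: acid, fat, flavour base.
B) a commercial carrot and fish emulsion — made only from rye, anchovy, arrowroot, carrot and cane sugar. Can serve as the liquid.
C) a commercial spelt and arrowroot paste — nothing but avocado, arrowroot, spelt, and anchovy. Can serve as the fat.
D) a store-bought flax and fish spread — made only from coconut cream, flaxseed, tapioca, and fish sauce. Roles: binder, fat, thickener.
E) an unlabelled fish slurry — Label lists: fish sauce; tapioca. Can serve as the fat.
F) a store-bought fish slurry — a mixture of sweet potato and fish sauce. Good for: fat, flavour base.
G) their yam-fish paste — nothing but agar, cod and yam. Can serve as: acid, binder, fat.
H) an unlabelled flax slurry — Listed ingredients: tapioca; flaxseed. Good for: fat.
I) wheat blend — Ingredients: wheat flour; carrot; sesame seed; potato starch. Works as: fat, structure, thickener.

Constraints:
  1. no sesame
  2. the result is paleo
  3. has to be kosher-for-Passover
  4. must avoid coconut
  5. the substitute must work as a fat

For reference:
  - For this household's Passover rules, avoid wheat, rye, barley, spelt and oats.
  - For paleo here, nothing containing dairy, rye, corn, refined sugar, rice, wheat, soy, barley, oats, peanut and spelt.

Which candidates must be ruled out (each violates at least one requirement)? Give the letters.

A: works as a fat, kosher-for-Passover, no coconut — keep
B: not usable as a fat; has rye, so not kosher-for-Passover (and 1 more) — reject
C: has spelt, so not kosher-for-Passover; has spelt, so not paleo — out
D: has coconut cream, so not coconut-free — no
E: nothing on the exclusion list — keep
F: kosher-for-Passover, no sesame — keep
G: works as a fat, no sesame, paleo — valid
H: only flaxseed and tapioca; none excluded — valid
I: has wheat flour, so not kosher-for-Passover; has wheat flour, so not paleo (and 1 more) — reject

B, C, D, I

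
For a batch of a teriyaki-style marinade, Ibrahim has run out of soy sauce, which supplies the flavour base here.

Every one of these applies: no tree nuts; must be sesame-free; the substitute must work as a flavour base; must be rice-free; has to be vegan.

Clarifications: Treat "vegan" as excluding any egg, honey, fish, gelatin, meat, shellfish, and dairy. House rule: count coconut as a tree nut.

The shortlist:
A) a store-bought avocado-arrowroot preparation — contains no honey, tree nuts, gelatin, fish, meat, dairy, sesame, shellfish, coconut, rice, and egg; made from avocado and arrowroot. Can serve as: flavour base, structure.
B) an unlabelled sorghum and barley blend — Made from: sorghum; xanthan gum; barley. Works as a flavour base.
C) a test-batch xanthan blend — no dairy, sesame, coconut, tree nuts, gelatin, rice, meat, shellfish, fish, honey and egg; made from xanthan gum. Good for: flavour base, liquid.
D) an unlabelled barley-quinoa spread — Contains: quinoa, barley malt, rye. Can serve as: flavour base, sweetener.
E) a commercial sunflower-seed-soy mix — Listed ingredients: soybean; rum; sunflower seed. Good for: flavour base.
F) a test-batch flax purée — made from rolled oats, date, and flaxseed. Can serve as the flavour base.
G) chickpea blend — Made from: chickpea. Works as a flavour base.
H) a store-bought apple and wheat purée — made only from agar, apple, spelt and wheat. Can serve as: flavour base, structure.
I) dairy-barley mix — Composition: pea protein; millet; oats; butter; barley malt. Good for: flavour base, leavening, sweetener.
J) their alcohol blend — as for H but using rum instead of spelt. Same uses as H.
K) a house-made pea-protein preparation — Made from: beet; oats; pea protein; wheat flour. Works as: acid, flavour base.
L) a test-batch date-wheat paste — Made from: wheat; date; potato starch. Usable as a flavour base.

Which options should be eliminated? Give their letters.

I

A: tree-nut-free, no rice — keep
B: only barley, xanthan gum and sorghum; none excluded — keep
C: works as a flavour base, no rice, no sesame — keep
D: nothing on the exclusion list — valid
E: works as a flavour base, vegan, no rice — keep
F: only rolled oats, flaxseed and date; none excluded — valid
G: nothing on the exclusion list — valid
H: all constraints satisfied — OK
I: has butter, so not vegan — no
J: works as a flavour base, no rice, vegan — keep
K: every rule checks out — OK
L: tree-nut-free, no sesame — valid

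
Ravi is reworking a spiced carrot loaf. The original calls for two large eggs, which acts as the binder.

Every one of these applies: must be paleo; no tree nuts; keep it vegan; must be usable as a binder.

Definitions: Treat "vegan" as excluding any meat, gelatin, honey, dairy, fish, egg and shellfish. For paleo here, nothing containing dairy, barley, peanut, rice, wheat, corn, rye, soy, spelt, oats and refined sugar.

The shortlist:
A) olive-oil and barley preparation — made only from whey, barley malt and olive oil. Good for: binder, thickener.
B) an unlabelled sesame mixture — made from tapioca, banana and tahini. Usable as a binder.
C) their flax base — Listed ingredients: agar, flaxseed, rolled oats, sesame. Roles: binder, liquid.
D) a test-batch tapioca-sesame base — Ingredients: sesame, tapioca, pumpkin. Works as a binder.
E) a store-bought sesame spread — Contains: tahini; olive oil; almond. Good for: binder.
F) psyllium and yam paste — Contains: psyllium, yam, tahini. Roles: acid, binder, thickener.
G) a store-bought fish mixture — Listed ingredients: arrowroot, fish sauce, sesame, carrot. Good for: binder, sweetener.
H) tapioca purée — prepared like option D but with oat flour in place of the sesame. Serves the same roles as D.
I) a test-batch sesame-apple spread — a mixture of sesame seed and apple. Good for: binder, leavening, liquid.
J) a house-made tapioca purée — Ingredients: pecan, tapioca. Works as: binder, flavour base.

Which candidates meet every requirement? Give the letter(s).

B, D, F, I

A: has whey, so not vegan; has barley malt, so not paleo — no
B: only tahini, tapioca and banana; none excluded — OK
C: has rolled oats, so not paleo — no
D: only sesame, pumpkin, and tapioca; none excluded — keep
E: has almond, so not tree-nut-free — no
F: works as a binder, paleo, vegan — valid
G: has fish sauce, so not vegan — no
H: has oat flour, so not paleo — no
I: works as a binder, vegan, no tree nuts — keep
J: has pecan, so not tree-nut-free — out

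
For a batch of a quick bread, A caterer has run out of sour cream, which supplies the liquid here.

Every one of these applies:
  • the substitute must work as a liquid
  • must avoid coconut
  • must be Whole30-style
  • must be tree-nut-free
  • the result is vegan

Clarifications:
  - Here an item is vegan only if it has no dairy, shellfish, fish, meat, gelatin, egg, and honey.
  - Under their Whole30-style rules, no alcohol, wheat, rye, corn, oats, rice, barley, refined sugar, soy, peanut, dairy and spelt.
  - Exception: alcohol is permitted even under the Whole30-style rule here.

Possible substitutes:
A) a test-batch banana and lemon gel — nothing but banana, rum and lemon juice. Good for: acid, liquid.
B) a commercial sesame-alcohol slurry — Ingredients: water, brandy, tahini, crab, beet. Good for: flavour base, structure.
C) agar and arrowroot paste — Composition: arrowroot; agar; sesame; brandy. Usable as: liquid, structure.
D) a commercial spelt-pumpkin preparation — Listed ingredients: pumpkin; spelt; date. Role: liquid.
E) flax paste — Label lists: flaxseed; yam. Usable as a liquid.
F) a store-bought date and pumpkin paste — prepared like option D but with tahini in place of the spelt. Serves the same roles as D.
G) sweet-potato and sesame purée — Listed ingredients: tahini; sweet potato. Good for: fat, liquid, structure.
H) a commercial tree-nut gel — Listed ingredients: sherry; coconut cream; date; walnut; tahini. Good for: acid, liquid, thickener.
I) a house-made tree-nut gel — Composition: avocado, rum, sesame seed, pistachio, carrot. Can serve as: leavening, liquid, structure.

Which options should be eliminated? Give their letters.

B, D, H, I

A: alcohol is permitted under the Whole30-style carve-out; nothing else excluded — OK
B: not usable as a liquid; has crab, so not vegan — out
C: alcohol is permitted under the Whole30-style carve-out; nothing else excluded — valid
D: has spelt, so not Whole30-style — no
E: every rule checks out — valid
F: only tahini, date, and pumpkin; none excluded — keep
G: nothing on the exclusion list — OK
H: has coconut cream, so not coconut-free; has walnut, so not tree-nut-free — out
I: has pistachio, so not tree-nut-free — no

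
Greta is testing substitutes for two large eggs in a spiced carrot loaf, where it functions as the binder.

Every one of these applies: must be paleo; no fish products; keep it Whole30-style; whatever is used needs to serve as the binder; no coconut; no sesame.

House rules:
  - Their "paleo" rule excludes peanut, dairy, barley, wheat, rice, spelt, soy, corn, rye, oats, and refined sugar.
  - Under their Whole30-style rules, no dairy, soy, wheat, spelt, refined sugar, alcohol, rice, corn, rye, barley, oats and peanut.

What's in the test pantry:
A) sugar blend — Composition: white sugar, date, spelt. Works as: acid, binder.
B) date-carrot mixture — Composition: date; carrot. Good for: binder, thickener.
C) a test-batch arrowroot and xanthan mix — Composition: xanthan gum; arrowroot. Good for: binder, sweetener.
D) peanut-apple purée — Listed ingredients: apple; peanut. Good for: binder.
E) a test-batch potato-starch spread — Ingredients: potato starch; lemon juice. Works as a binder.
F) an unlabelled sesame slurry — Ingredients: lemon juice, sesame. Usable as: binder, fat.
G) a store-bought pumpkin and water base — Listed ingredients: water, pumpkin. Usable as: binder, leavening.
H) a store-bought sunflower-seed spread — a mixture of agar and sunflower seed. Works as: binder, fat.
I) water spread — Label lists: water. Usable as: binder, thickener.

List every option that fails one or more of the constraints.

A, D, F

A: has spelt, so not paleo; has spelt, so not Whole30-style — reject
B: all constraints satisfied — valid
C: no coconut, no fish — keep
D: has peanut, so not paleo; has peanut, so not Whole30-style — no
E: only lemon juice and potato starch; none excluded — valid
F: has sesame, so not sesame-free — out
G: no coconut, Whole30-style — valid
H: only agar and sunflower seed; none excluded — OK
I: no fish, no sesame — keep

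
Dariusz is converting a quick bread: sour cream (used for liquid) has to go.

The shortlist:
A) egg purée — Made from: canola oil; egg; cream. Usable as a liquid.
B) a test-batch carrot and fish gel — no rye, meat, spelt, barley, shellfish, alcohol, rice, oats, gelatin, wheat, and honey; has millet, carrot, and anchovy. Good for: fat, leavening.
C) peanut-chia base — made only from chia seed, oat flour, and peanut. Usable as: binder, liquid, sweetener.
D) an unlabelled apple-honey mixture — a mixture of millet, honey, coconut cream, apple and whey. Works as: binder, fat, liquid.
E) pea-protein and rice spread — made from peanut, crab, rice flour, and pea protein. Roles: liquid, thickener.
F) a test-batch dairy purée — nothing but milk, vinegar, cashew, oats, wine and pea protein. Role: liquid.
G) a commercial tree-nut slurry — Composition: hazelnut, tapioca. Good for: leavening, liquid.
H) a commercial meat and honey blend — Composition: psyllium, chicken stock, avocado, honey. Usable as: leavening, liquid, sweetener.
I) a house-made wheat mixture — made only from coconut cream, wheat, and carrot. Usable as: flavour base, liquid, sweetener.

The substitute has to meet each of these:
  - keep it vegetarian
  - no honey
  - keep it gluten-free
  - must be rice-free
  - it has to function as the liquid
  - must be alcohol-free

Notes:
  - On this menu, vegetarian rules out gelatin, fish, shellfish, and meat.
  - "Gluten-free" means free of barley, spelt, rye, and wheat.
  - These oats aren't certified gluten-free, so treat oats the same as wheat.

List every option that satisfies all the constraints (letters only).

A, G

A: all constraints satisfied — valid
B: not usable as a liquid; has anchovy, so not vegetarian — no
C: has oat flour, so not gluten-free — out
D: has honey, so not honey-free — no
E: has crab, so not vegetarian; has rice flour, so not rice-free — reject
F: has oats, so not gluten-free; has wine, so not alcohol-free — out
G: gluten-free, no alcohol — valid
H: has chicken stock, so not vegetarian; has honey, so not honey-free — reject
I: has wheat, so not gluten-free — no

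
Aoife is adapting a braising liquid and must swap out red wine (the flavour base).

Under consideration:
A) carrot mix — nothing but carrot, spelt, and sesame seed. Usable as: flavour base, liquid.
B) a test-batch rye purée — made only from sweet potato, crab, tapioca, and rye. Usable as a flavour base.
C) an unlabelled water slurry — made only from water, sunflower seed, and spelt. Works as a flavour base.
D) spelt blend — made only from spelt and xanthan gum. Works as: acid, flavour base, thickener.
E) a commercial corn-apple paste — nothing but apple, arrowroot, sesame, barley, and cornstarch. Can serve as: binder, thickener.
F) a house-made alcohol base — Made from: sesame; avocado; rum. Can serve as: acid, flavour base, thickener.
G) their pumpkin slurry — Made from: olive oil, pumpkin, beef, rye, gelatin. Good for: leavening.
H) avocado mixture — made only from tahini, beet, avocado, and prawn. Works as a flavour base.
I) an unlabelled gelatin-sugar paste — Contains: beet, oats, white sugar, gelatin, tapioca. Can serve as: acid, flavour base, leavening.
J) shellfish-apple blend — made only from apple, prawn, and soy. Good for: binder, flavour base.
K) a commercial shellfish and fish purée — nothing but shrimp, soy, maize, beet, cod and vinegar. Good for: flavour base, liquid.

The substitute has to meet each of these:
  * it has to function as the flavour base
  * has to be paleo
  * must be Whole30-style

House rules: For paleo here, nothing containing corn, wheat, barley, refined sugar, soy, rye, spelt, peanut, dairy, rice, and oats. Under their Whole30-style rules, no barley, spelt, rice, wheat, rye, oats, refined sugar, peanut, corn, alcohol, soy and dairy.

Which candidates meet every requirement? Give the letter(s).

A: has spelt, so not paleo; has spelt, so not Whole30-style — reject
B: has rye, so not paleo; has rye, so not Whole30-style — no
C: has spelt, so not paleo; has spelt, so not Whole30-style — reject
D: has spelt, so not paleo; has spelt, so not Whole30-style — no
E: not usable as a flavour base; has barley, so not paleo (and 1 more) — reject
F: has rum, so not Whole30-style — reject
G: not usable as a flavour base; has rye, so not paleo (and 1 more) — out
H: works as a flavour base, paleo, Whole30-style — OK
I: has oats, so not paleo; has oats, so not Whole30-style — out
J: has soy, so not paleo; has soy, so not Whole30-style — out
K: has maize, so not paleo; has maize, so not Whole30-style — out

H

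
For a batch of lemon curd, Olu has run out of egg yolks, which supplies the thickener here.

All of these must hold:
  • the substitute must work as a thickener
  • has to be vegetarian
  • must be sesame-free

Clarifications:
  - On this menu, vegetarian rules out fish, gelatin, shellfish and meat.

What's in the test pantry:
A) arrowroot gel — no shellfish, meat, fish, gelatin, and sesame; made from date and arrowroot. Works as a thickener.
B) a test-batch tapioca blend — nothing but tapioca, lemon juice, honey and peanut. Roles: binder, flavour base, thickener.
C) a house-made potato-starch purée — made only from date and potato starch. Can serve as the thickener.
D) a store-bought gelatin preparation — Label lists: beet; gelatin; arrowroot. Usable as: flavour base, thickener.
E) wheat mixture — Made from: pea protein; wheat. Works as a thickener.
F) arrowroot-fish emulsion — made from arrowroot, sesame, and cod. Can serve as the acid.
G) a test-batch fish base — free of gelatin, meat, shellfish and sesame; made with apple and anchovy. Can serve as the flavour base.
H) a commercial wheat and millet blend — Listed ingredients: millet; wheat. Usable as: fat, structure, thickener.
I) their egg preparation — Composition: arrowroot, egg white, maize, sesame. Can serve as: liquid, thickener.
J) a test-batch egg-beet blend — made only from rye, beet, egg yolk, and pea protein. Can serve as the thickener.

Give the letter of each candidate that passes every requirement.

A, B, C, E, H, J

A: works as a thickener, no sesame, vegetarian — valid
B: honey and peanut etc. — none of it excluded — keep
C: works as a thickener, vegetarian, no sesame — OK
D: has gelatin, so not vegetarian — out
E: nothing on the exclusion list — OK
F: not usable as a thickener; has cod, so not vegetarian (and 1 more) — reject
G: not usable as a thickener; has anchovy, so not vegetarian — out
H: works as a thickener, vegetarian, no sesame — valid
I: has sesame, so not sesame-free — out
J: nothing on the exclusion list — keep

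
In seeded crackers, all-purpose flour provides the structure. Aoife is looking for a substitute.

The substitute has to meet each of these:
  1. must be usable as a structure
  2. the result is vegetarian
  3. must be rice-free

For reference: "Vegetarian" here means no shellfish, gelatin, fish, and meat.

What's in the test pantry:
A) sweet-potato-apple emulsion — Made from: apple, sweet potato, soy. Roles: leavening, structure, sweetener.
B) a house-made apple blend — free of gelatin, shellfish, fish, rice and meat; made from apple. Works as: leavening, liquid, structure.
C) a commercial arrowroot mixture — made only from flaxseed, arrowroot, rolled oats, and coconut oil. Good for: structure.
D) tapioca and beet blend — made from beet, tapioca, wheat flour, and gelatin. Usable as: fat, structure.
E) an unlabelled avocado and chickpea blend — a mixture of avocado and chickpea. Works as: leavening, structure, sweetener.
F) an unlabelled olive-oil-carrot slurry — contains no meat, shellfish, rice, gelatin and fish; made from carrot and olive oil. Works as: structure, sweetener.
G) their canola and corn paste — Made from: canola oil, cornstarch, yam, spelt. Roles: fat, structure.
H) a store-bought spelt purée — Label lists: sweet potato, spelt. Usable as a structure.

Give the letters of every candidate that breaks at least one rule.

D

A: only soy, apple, and sweet potato; none excluded — OK
B: works as a structure, vegetarian, no rice — OK
C: nothing on the exclusion list — keep
D: has gelatin, so not vegetarian — reject
E: only avocado and chickpea; none excluded — OK
F: every rule checks out — keep
G: cornstarch and spelt etc. — none of it excluded — keep
H: no rice, vegetarian — OK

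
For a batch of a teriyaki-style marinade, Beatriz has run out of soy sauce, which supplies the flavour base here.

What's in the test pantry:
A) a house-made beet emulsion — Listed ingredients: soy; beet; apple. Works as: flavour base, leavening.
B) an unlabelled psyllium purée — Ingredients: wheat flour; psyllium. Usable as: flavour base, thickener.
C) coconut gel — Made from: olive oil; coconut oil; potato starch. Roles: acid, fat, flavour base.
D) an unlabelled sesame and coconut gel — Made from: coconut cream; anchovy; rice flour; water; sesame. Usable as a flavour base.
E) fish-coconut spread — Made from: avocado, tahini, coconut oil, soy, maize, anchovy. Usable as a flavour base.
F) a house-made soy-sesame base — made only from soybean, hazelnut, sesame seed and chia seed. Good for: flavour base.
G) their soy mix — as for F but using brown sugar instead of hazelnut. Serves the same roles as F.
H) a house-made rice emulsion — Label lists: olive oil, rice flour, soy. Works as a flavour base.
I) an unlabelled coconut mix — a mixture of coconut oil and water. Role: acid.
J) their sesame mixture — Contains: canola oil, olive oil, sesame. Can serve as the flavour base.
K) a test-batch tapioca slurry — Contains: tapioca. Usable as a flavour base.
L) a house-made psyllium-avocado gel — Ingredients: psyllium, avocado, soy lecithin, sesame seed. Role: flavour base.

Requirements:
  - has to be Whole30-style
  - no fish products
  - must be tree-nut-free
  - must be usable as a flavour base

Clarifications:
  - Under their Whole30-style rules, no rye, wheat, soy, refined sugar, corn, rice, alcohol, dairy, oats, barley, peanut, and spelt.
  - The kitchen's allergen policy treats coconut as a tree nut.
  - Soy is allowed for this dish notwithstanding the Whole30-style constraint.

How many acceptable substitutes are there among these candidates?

4

A: soy is permitted under the Whole30-style carve-out; nothing else excluded — keep
B: has wheat flour, so not Whole30-style — reject
C: has coconut oil, so not tree-nut-free — out
D: has rice flour, so not Whole30-style; has coconut cream, so not tree-nut-free (and 1 more) — out
E: has maize, so not Whole30-style; has coconut oil, so not tree-nut-free (and 1 more) — reject
F: has hazelnut, so not tree-nut-free — reject
G: has brown sugar, so not Whole30-style — reject
H: has rice flour, so not Whole30-style — out
I: not usable as a flavour base; has coconut oil, so not tree-nut-free — reject
J: works as a flavour base, no fish, Whole30-style — OK
K: Whole30-style, no fish — valid
L: soy is permitted under the Whole30-style carve-out; nothing else excluded — OK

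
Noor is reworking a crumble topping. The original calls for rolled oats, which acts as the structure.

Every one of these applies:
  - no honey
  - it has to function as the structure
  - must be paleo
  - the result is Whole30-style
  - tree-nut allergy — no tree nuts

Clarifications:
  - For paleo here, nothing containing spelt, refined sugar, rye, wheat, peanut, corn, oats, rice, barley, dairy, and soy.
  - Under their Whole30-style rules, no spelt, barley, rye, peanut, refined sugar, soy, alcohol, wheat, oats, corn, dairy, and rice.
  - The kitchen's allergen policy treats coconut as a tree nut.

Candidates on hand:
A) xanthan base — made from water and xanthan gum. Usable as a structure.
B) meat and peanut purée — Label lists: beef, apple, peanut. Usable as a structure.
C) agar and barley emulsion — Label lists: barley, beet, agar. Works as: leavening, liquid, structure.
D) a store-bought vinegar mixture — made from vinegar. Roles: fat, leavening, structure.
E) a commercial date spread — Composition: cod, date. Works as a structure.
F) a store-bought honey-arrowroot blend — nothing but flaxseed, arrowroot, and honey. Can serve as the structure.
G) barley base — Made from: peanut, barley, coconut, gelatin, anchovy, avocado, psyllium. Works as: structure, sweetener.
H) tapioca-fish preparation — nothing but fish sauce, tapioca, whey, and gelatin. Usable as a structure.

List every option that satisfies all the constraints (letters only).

A: only xanthan gum and water; none excluded — valid
B: has peanut, so not paleo; has peanut, so not Whole30-style — out
C: has barley, so not paleo; has barley, so not Whole30-style — no
D: no honey, tree-nut-free — valid
E: every rule checks out — keep
F: has honey, so not honey-free — reject
G: has barley, so not paleo; has barley, so not Whole30-style (and 1 more) — out
H: has whey, so not paleo; has whey, so not Whole30-style — reject

A, D, E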